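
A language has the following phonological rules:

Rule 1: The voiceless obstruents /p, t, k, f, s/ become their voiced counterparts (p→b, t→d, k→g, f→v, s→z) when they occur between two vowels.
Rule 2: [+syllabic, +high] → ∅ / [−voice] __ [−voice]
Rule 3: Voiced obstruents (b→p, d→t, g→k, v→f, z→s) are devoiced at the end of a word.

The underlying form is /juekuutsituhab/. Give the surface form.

Rule 1 (intervocalic voicing): /k/ is a voiceless obstruent between vowels /e/ and /u/, so it voices to [g]. /t/ is a voiceless obstruent between vowels /i/ and /u/, so it voices to [d]. /juekuutsituhab/ → jueguutsiduhab.
Rule 2 (high vowel syncope): no segment meets the environment; /jueguutsiduhab/ is unchanged.
Rule 3 (final devoicing): /b/ is a voiced obstruent in word-final position, so it devoices to [p]. /jueguutsiduhab/ → jueguutsiduhap.

jueguutsiduhap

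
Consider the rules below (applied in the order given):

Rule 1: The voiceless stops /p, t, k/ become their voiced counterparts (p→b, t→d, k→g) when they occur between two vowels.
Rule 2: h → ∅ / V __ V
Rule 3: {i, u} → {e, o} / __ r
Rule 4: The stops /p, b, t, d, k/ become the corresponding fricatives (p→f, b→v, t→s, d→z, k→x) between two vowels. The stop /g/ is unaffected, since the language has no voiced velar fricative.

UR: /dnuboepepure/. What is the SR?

Rule 1 (intervocalic voicing): /p/ is a voiceless stop between vowels /e/ and /e/, so it voices to [b]. /p/ is a voiceless stop between vowels /e/ and /u/, so it voices to [b]. /dnuboepepure/ → dnuboebebure.
Rule 2 (intervocalic h-deletion): no segment meets the environment; /dnuboebebure/ is unchanged.
Rule 3 (pre-rhotic lowering): /u/ is a high vowel immediately before /r/, so it lowers to [o]. /dnuboebebure/ → dnuboebebore.
Rule 4 (intervocalic spirantization): /b/ is a stop between vowels /u/ and /o/, so it spirantizes to the fricative [v]. /b/ is a stop between vowels /e/ and /e/, so it spirantizes to the fricative [v]. /b/ is a stop between vowels /e/ and /o/, so it spirantizes to the fricative [v]. /dnuboebebore/ → dnuvoevevore.

dnuvoevevore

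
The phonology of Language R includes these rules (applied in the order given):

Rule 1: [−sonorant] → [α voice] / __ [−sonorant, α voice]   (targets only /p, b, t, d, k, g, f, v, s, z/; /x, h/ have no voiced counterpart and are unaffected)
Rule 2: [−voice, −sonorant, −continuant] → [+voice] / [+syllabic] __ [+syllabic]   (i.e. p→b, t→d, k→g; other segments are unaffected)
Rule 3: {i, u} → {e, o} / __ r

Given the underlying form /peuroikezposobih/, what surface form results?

peoroigesposobih

Rule 1 (regressive voicing assimilation): /z/ precedes the voiceless obstruent /p/, so it devoices to [s] by assimilation. /peuroikezposobih/ → peuroikesposobih.
Rule 2 (intervocalic voicing): /k/ is a voiceless stop between vowels /i/ and /e/, so it voices to [g]. /peuroikesposobih/ → peuroigesposobih.
Rule 3 (pre-rhotic lowering): /u/ is a high vowel immediately before /r/, so it lowers to [o]. /peuroigesposobih/ → peoroigesposobih.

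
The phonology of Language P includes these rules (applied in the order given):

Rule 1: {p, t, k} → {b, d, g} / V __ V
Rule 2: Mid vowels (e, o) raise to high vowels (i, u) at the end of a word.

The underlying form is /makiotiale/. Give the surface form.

magiodiali

Rule 1 (intervocalic voicing): /k/ is a voiceless stop between vowels /a/ and /i/, so it voices to [g]. /t/ is a voiceless stop between vowels /o/ and /i/, so it voices to [d]. /makiotiale/ → magiodiale.
Rule 2 (final vowel raising): /e/ is a mid vowel in word-final position, so it raises to [i]. /magiodiale/ → magiodiali.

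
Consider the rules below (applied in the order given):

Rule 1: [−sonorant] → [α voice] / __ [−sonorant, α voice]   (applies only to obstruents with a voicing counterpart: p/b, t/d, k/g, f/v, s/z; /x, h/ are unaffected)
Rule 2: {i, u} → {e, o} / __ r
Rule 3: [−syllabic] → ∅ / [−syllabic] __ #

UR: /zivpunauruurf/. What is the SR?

zifpunaoruor

Rule 1 (regressive voicing assimilation): /v/ precedes the voiceless obstruent /p/, so it devoices to [f] by assimilation. /zivpunauruurf/ → zifpunauruurf.
Rule 2 (pre-rhotic lowering): /u/ is a high vowel immediately before /r/, so it lowers to [o]. /u/ is a high vowel immediately before /r/, so it lowers to [o]. /zifpunauruurf/ → zifpunaoruorf.
Rule 3 (final cluster simplification): /f/ is the second consonant of a word-final cluster /rf/, so it deletes. /zifpunaoruorf/ → zifpunaoruor.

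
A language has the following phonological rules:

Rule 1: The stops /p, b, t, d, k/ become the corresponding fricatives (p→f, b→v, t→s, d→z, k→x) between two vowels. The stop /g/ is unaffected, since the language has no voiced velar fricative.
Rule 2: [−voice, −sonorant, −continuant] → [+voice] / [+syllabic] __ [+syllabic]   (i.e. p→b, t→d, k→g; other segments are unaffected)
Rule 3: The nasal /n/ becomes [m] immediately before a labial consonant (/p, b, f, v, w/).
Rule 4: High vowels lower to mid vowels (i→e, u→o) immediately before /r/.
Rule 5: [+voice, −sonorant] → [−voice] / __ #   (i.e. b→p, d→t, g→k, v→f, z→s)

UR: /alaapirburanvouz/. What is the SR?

Rule 1 (intervocalic spirantization): /p/ is a stop between vowels /a/ and /i/, so it spirantizes to the fricative [f]. /alaapirburanvouz/ → alaafirburanvouz.
Rule 2 (intervocalic voicing): no segment meets the environment; /alaafirburanvouz/ is unchanged.
Rule 3 (nasal place assimilation): /n/ precedes the labial consonant /v/, so it assimilates in place to [m]. /alaafirburanvouz/ → alaafirburamvouz.
Rule 4 (pre-rhotic lowering): /i/ is a high vowel immediately before /r/, so it lowers to [e]. /u/ is a high vowel immediately before /r/, so it lowers to [o]. /alaafirburamvouz/ → alaaferboramvouz.
Rule 5 (final devoicing): /z/ is a voiced obstruent in word-final position, so it devoices to [s]. /alaaferboramvouz/ → alaaferboramvous.

alaaferboramvous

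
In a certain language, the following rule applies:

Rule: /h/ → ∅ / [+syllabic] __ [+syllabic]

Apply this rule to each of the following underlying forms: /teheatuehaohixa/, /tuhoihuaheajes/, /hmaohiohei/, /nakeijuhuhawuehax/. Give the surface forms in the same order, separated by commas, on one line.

/teheatuehaohixa/: /h/ occurs between vowels /e/ and /e/, so it deletes. /h/ occurs between vowels /e/ and /a/, so it deletes. /h/ occurs between vowels /o/ and /i/, so it deletes. → [teeatueaoixa].
/tuhoihuaheajes/: /h/ occurs between vowels /u/ and /o/, so it deletes. /h/ occurs between vowels /i/ and /u/, so it deletes. /h/ occurs between vowels /a/ and /e/, so it deletes. → [tuoiuaeajes].
/hmaohiohei/: /h/ occurs between vowels /o/ and /i/, so it deletes. /h/ occurs between vowels /o/ and /e/, so it deletes. → [hmaoioei].
/nakeijuhuhawuehax/: /h/ occurs between vowels /u/ and /u/, so it deletes. /h/ occurs between vowels /u/ and /a/, so it deletes. /h/ occurs between vowels /e/ and /a/, so it deletes. → [nakeijuuawueax].

teeatueaoixa, tuoiuaeajes, hmaoioei, nakeijuuawueax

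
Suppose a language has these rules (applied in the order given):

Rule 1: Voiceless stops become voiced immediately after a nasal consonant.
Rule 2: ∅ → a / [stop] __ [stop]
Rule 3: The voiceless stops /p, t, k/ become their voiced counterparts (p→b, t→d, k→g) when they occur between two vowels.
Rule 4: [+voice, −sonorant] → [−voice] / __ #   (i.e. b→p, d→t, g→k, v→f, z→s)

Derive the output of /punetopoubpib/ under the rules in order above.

punedoboubabip

Rule 1 (post-nasal voicing): no segment meets the environment; /punetopoubpib/ is unchanged.
Rule 2 (stop-cluster a-epenthesis): /b/ and /p/ form a stop–stop cluster, so [a] is inserted between them. /punetopoubpib/ → punetopoubapib.
Rule 3 (intervocalic voicing): /t/ is a voiceless stop between vowels /e/ and /o/, so it voices to [d]. /p/ is a voiceless stop between vowels /o/ and /o/, so it voices to [b]. /p/ is a voiceless stop between vowels /a/ and /i/, so it voices to [b]. /punetopoubapib/ → punedoboubabib.
Rule 4 (final devoicing): /b/ is a voiced obstruent in word-final position, so it devoices to [p]. /punedoboubabib/ → punedoboubabip.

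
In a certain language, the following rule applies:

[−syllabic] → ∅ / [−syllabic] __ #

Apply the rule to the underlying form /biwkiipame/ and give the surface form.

No segment of /biwkiipame/ meets the structural description of the rule, so the form surfaces unchanged.

biwkiipame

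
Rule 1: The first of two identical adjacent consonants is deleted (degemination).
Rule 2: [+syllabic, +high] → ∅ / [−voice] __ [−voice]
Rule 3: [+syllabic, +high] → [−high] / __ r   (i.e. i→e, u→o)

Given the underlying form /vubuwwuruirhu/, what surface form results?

vubuworuerhu

Rule 1 (degemination): /ww/ is a geminate; the first /w/ deletes. /vubuwwuruirhu/ → vubuwuruirhu.
Rule 2 (high vowel syncope): no segment meets the environment; /vubuwuruirhu/ is unchanged.
Rule 3 (pre-rhotic lowering): /u/ is a high vowel immediately before /r/, so it lowers to [o]. /i/ is a high vowel immediately before /r/, so it lowers to [e]. /vubuwuruirhu/ → vubuworuerhu.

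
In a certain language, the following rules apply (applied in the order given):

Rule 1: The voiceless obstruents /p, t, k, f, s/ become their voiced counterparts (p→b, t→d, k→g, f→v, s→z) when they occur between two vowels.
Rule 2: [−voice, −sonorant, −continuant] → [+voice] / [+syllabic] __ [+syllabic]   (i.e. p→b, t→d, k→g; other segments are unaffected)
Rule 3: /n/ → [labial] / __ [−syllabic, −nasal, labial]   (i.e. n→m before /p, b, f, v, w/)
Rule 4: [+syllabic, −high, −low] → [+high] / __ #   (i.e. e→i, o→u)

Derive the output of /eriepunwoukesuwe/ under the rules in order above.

Rule 1 (intervocalic voicing): /p/ is a voiceless obstruent between vowels /e/ and /u/, so it voices to [b]. /k/ is a voiceless obstruent between vowels /u/ and /e/, so it voices to [g]. /s/ is a voiceless obstruent between vowels /e/ and /u/, so it voices to [z]. /eriepunwoukesuwe/ → eriebunwougezuwe.
Rule 2 (intervocalic voicing): no segment meets the environment; /eriebunwougezuwe/ is unchanged.
Rule 3 (nasal place assimilation): /n/ precedes the labial consonant /w/, so it assimilates in place to [m]. /eriebunwougezuwe/ → eriebumwougezuwe.
Rule 4 (final vowel raising): /e/ is a mid vowel in word-final position, so it raises to [i]. /eriebumwougezuwe/ → eriebumwougezuwi.

eriebumwougezuwi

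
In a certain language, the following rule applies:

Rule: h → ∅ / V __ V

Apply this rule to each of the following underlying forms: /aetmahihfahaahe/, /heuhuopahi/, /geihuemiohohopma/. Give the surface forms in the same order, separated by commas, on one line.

/aetmahihfahaahe/: /h/ occurs between vowels /a/ and /i/, so it deletes. /h/ occurs between vowels /a/ and /a/, so it deletes. /h/ occurs between vowels /a/ and /e/, so it deletes. → [aetmaihfaaae].
/heuhuopahi/: /h/ occurs between vowels /u/ and /u/, so it deletes. /h/ occurs between vowels /a/ and /i/, so it deletes. → [heuuopai].
/geihuemiohohopma/: /h/ occurs between vowels /i/ and /u/, so it deletes. /h/ occurs between vowels /o/ and /o/, so it deletes. /h/ occurs between vowels /o/ and /o/, so it deletes. → [geiuemiooopma].

aetmaihfaaae, heuuopai, geiuemiooopma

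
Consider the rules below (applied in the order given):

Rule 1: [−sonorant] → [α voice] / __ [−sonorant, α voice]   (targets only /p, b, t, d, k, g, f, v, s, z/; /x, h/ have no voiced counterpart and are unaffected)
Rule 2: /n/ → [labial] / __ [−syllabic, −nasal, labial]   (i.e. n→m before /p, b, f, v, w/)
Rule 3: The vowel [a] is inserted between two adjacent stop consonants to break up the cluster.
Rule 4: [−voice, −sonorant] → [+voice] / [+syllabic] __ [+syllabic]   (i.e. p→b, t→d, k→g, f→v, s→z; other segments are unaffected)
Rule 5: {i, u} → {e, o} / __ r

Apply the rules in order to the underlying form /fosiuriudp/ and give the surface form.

Rule 1 (regressive voicing assimilation): /d/ precedes the voiceless obstruent /p/, so it devoices to [t] by assimilation. /fosiuriudp/ → fosiuriutp.
Rule 2 (nasal place assimilation): no segment meets the environment; /fosiuriutp/ is unchanged.
Rule 3 (stop-cluster a-epenthesis): /t/ and /p/ form a stop–stop cluster, so [a] is inserted between them. /fosiuriutp/ → fosiuriutap.
Rule 4 (intervocalic voicing): /s/ is a voiceless obstruent between vowels /o/ and /i/, so it voices to [z]. /t/ is a voiceless obstruent between vowels /u/ and /a/, so it voices to [d]. /fosiuriutap/ → foziuriudap.
Rule 5 (pre-rhotic lowering): /u/ is a high vowel immediately before /r/, so it lowers to [o]. /foziuriudap/ → fozioriudap.

fozioriudap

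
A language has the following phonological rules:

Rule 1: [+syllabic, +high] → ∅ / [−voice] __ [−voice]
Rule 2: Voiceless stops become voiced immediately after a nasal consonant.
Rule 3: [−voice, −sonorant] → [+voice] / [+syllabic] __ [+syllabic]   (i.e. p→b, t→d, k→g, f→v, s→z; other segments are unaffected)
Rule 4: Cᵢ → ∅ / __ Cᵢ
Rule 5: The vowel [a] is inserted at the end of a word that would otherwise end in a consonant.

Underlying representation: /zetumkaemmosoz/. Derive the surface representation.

zedumgaemozoza

Rule 1 (high vowel syncope): no segment meets the environment; /zetumkaemmosoz/ is unchanged.
Rule 2 (post-nasal voicing): /k/ is a voiceless stop immediately after the nasal /m/, so it voices to [g]. /zetumkaemmosoz/ → zetumgaemmosoz.
Rule 3 (intervocalic voicing): /t/ is a voiceless obstruent between vowels /e/ and /u/, so it voices to [d]. /s/ is a voiceless obstruent between vowels /o/ and /o/, so it voices to [z]. /zetumgaemmosoz/ → zedumgaemmozoz.
Rule 4 (degemination): /mm/ is a geminate; the first /m/ deletes. /zedumgaemmozoz/ → zedumgaemozoz.
Rule 5 (final a-epenthesis): the form ends in the consonant /z/, so [a] is inserted word-finally. /zedumgaemozoz/ → zedumgaemozoza.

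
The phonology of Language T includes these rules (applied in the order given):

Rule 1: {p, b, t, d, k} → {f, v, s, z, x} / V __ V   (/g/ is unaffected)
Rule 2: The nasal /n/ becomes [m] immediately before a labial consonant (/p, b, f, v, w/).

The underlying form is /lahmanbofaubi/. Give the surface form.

Rule 1 (intervocalic spirantization): /b/ is a stop between vowels /u/ and /i/, so it spirantizes to the fricative [v]. /lahmanbofaubi/ → lahmanbofauvi.
Rule 2 (nasal place assimilation): /n/ precedes the labial consonant /b/, so it assimilates in place to [m]. /lahmanbofauvi/ → lahmambofauvi.

lahmambofauvi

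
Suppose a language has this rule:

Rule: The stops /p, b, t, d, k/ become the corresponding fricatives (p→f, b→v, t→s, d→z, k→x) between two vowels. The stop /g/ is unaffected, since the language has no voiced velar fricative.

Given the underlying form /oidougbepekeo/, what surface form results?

oizougbefexeo

/d/ is a stop between vowels /i/ and /o/, so it spirantizes to the fricative [z].
/p/ is a stop between vowels /e/ and /e/, so it spirantizes to the fricative [f].
/k/ is a stop between vowels /e/ and /e/, so it spirantizes to the fricative [x].
The other instance of /b/ does not occur in the required environment and remains unchanged.
Surface form: [oizougbefexeo].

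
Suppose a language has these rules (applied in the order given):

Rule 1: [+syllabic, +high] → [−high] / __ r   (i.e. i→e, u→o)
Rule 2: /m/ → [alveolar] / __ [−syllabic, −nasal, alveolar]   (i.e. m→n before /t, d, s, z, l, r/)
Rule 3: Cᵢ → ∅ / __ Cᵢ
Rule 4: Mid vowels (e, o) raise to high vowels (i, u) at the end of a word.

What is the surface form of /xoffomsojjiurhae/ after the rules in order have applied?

xofonsojiorhai

Rule 1 (pre-rhotic lowering): /u/ is a high vowel immediately before /r/, so it lowers to [o]. /xoffomsojjiurhae/ → xoffomsojjiorhae.
Rule 2 (nasal place assimilation): /m/ precedes the alveolar consonant /s/, so it assimilates in place to [n]. /xoffomsojjiorhae/ → xoffonsojjiorhae.
Rule 3 (degemination): /ff/ is a geminate; the first /f/ deletes. /jj/ is a geminate; the first /j/ deletes. /xoffonsojjiorhae/ → xofonsojiorhae.
Rule 4 (final vowel raising): /e/ is a mid vowel in word-final position, so it raises to [i]. /xofonsojiorhae/ → xofonsojiorhai.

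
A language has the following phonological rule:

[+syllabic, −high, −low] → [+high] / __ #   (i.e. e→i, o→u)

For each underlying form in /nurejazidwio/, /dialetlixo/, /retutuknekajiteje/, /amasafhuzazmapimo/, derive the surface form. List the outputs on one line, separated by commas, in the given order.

/nurejazidwio/: /o/ is a mid vowel in word-final position, so it raises to [u]. → [nurejazidwiu].
/dialetlixo/: /o/ is a mid vowel in word-final position, so it raises to [u]. → [dialetlixu].
/retutuknekajiteje/: /e/ is a mid vowel in word-final position, so it raises to [i]. → [retutuknekajiteji].
/amasafhuzazmapimo/: /o/ is a mid vowel in word-final position, so it raises to [u]. → [amasafhuzazmapimu].

nurejazidwiu, dialetlixu, retutuknekajiteji, amasafhuzazmapimu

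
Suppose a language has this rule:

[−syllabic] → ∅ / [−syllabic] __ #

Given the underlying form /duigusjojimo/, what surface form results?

No segment of /duigusjojimo/ meets the structural description of the rule, so the form surfaces unchanged.

duigusjojimo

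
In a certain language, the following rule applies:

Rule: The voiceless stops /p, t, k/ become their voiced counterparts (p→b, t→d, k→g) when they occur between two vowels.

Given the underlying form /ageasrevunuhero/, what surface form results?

No segment of /ageasrevunuhero/ meets the structural description of the rule, so the form surfaces unchanged.

ageasrevunuhero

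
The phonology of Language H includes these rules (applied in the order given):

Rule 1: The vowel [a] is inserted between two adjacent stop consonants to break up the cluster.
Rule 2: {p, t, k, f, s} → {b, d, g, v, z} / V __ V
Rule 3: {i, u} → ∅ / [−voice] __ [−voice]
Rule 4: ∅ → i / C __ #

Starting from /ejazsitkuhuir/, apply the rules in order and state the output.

Rule 1 (stop-cluster a-epenthesis): /t/ and /k/ form a stop–stop cluster, so [a] is inserted between them. /ejazsitkuhuir/ → ejazsitakuhuir.
Rule 2 (intervocalic voicing): /t/ is a voiceless obstruent between vowels /i/ and /a/, so it voices to [d]. /k/ is a voiceless obstruent between vowels /a/ and /u/, so it voices to [g]. /ejazsitakuhuir/ → ejazsidaguhuir.
Rule 3 (high vowel syncope): no segment meets the environment; /ejazsidaguhuir/ is unchanged.
Rule 4 (final i-epenthesis): the form ends in the consonant /r/, so [i] is inserted word-finally. /ejazsidaguhuir/ → ejazsidaguhuiri.

ejazsidaguhuiri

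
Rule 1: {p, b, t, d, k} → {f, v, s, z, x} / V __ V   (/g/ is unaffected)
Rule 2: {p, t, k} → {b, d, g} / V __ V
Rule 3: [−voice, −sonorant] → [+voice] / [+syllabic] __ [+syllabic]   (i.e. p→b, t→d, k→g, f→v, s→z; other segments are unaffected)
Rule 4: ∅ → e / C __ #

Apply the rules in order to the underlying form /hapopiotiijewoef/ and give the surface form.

Rule 1 (intervocalic spirantization): /p/ is a stop between vowels /a/ and /o/, so it spirantizes to the fricative [f]. /p/ is a stop between vowels /o/ and /i/, so it spirantizes to the fricative [f]. /t/ is a stop between vowels /o/ and /i/, so it spirantizes to the fricative [s]. /hapopiotiijewoef/ → hafofiosiijewoef.
Rule 2 (intervocalic voicing): no segment meets the environment; /hafofiosiijewoef/ is unchanged.
Rule 3 (intervocalic voicing): /f/ is a voiceless obstruent between vowels /a/ and /o/, so it voices to [v]. /f/ is a voiceless obstruent between vowels /o/ and /i/, so it voices to [v]. /s/ is a voiceless obstruent between vowels /o/ and /i/, so it voices to [z]. /hafofiosiijewoef/ → havovioziijewoef.
Rule 4 (final e-epenthesis): the form ends in the consonant /f/, so [e] is inserted word-finally. /havovioziijewoef/ → havovioziijewoefe.

havovioziijewoefe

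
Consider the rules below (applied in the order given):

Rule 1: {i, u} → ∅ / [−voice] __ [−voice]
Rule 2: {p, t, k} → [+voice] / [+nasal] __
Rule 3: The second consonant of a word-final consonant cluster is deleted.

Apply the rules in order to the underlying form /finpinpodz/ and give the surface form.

finbinbod

Rule 1 (high vowel syncope): no segment meets the environment; /finpinpodz/ is unchanged.
Rule 2 (post-nasal voicing): /p/ is a voiceless stop immediately after the nasal /n/, so it voices to [b]. /p/ is a voiceless stop immediately after the nasal /n/, so it voices to [b]. /finpinpodz/ → finbinbodz.
Rule 3 (final cluster simplification): /z/ is the second consonant of a word-final cluster /dz/, so it deletes. /finbinbodz/ → finbinbod.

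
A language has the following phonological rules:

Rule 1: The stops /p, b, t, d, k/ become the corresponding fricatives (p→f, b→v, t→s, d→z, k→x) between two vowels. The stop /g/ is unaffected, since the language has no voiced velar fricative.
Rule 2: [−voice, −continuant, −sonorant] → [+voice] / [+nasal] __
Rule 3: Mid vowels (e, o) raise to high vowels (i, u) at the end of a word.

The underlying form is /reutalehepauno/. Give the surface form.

Rule 1 (intervocalic spirantization): /t/ is a stop between vowels /u/ and /a/, so it spirantizes to the fricative [s]. /p/ is a stop between vowels /e/ and /a/, so it spirantizes to the fricative [f]. /reutalehepauno/ → reusalehefauno.
Rule 2 (post-nasal voicing): no segment meets the environment; /reusalehefauno/ is unchanged.
Rule 3 (final vowel raising): /o/ is a mid vowel in word-final position, so it raises to [u]. /reusalehefauno/ → reusalehefaunu.

reusalehefaunu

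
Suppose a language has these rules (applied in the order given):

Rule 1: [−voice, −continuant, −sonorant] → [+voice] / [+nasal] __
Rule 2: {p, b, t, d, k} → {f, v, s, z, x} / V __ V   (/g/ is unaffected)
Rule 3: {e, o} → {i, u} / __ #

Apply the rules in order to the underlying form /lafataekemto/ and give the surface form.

Rule 1 (post-nasal voicing): /t/ is a voiceless stop immediately after the nasal /m/, so it voices to [d]. /lafataekemto/ → lafataekemdo.
Rule 2 (intervocalic spirantization): /t/ is a stop between vowels /a/ and /a/, so it spirantizes to the fricative [s]. /k/ is a stop between vowels /e/ and /e/, so it spirantizes to the fricative [x]. /lafataekemdo/ → lafasaexemdo.
Rule 3 (final vowel raising): /o/ is a mid vowel in word-final position, so it raises to [u]. /lafasaexemdo/ → lafasaexemdu.

lafasaexemdu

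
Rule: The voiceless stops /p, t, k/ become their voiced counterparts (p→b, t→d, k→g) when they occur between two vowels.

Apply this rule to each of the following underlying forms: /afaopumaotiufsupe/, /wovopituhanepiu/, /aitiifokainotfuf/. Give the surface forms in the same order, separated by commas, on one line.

afaobumaodiufsube, wovobiduhanebiu, aidiifogainotfuf

/afaopumaotiufsupe/: /p/ is a voiceless stop between vowels /o/ and /u/, so it voices to [b]. /t/ is a voiceless stop between vowels /o/ and /i/, so it voices to [d]. /p/ is a voiceless stop between vowels /u/ and /e/, so it voices to [b]. → [afaobumaodiufsube].
/wovopituhanepiu/: /p/ is a voiceless stop between vowels /o/ and /i/, so it voices to [b]. /t/ is a voiceless stop between vowels /i/ and /u/, so it voices to [d]. /p/ is a voiceless stop between vowels /e/ and /i/, so it voices to [b]. → [wovobiduhanebiu].
/aitiifokainotfuf/: /t/ is a voiceless stop between vowels /i/ and /i/, so it voices to [d]. /k/ is a voiceless stop between vowels /o/ and /a/, so it voices to [g]. → [aidiifogainotfuf].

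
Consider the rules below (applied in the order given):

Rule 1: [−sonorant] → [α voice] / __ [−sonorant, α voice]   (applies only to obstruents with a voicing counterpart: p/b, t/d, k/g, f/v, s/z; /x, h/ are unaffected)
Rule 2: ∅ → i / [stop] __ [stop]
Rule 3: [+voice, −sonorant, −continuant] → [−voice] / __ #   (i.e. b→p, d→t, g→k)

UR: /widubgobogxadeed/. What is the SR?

widubigobokxadeet

Rule 1 (regressive voicing assimilation): /g/ precedes the voiceless obstruent /x/, so it devoices to [k] by assimilation. /widubgobogxadeed/ → widubgobokxadeed.
Rule 2 (stop-cluster i-epenthesis): /b/ and /g/ form a stop–stop cluster, so [i] is inserted between them. /widubgobokxadeed/ → widubigobokxadeed.
Rule 3 (final devoicing): /d/ is a voiced stop in word-final position, so it devoices to [t]. /widubigobokxadeed/ → widubigobokxadeet.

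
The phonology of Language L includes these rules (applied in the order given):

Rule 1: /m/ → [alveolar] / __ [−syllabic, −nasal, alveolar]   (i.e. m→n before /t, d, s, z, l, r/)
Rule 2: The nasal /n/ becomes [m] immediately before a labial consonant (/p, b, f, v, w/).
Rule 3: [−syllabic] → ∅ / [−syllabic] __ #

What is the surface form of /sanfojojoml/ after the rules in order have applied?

samfojojon

Rule 1 (nasal place assimilation): /m/ precedes the alveolar consonant /l/, so it assimilates in place to [n]. /sanfojojoml/ → sanfojojonl.
Rule 2 (nasal place assimilation): /n/ precedes the labial consonant /f/, so it assimilates in place to [m]. /sanfojojonl/ → samfojojonl.
Rule 3 (final cluster simplification): /l/ is the second consonant of a word-final cluster /nl/, so it deletes. /samfojojonl/ → samfojojon.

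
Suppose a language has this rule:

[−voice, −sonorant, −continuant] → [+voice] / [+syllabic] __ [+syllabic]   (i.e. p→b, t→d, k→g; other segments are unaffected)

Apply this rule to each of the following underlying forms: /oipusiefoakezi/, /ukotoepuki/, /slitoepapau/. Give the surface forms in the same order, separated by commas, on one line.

/oipusiefoakezi/: /p/ is a voiceless stop between vowels /i/ and /u/, so it voices to [b]. /k/ is a voiceless stop between vowels /a/ and /e/, so it voices to [g]. → [oibusiefoagezi].
/ukotoepuki/: /k/ is a voiceless stop between vowels /u/ and /o/, so it voices to [g]. /t/ is a voiceless stop between vowels /o/ and /o/, so it voices to [d]. /p/ is a voiceless stop between vowels /e/ and /u/, so it voices to [b]. /k/ is a voiceless stop between vowels /u/ and /i/, so it voices to [g]. → [ugodoebugi].
/slitoepapau/: /t/ is a voiceless stop between vowels /i/ and /o/, so it voices to [d]. /p/ is a voiceless stop between vowels /e/ and /a/, so it voices to [b]. /p/ is a voiceless stop between vowels /a/ and /a/, so it voices to [b]. → [slidoebabau].

oibusiefoagezi, ugodoebugi, slidoebabau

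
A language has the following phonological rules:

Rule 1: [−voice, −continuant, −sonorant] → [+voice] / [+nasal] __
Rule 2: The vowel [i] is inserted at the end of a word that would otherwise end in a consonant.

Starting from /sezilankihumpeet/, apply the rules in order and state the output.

sezilangihumbeeti

Rule 1 (post-nasal voicing): /k/ is a voiceless stop immediately after the nasal /n/, so it voices to [g]. /p/ is a voiceless stop immediately after the nasal /m/, so it voices to [b]. /sezilankihumpeet/ → sezilangihumbeet.
Rule 2 (final i-epenthesis): the form ends in the consonant /t/, so [i] is inserted word-finally. /sezilangihumbeet/ → sezilangihumbeeti.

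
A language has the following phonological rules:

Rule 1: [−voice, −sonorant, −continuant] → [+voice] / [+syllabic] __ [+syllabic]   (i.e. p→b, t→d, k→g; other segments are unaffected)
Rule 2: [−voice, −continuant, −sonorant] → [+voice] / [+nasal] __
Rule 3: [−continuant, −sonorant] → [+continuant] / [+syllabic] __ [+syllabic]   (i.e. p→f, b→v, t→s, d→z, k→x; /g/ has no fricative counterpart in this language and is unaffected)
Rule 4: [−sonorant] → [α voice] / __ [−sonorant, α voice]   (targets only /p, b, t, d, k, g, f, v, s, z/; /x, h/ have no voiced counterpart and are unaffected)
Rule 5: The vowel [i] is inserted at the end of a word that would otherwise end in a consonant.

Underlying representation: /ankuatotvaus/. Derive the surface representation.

Rule 1 (intervocalic voicing): /t/ is a voiceless stop between vowels /a/ and /o/, so it voices to [d]. /ankuatotvaus/ → ankuadotvaus.
Rule 2 (post-nasal voicing): /k/ is a voiceless stop immediately after the nasal /n/, so it voices to [g]. /ankuadotvaus/ → anguadotvaus.
Rule 3 (intervocalic spirantization): /d/ is a stop between vowels /a/ and /o/, so it spirantizes to the fricative [z]. /anguadotvaus/ → anguazotvaus.
Rule 4 (regressive voicing assimilation): /t/ precedes the voiced obstruent /v/, so it voices to [d] by assimilation. /anguazotvaus/ → anguazodvaus.
Rule 5 (final i-epenthesis): the form ends in the consonant /s/, so [i] is inserted word-finally. /anguazodvaus/ → anguazodvausi.

anguazodvausi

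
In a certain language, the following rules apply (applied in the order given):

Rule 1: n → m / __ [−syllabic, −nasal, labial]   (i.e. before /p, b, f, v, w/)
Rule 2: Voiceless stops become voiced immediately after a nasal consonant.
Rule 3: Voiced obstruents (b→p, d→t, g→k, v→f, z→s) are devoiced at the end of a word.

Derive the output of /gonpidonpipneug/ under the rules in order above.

Rule 1 (nasal place assimilation): /n/ precedes the labial consonant /p/, so it assimilates in place to [m]. /n/ precedes the labial consonant /p/, so it assimilates in place to [m]. /gonpidonpipneug/ → gompidompipneug.
Rule 2 (post-nasal voicing): /p/ is a voiceless stop immediately after the nasal /m/, so it voices to [b]. /p/ is a voiceless stop immediately after the nasal /m/, so it voices to [b]. /gompidompipneug/ → gombidombipneug.
Rule 3 (final devoicing): /g/ is a voiced obstruent in word-final position, so it devoices to [k]. /gombidombipneug/ → gombidombipneuk.

gombidombipneuk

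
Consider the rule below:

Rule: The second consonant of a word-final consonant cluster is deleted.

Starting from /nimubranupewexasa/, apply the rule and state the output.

No segment of /nimubranupewexasa/ meets the structural description of the rule, so the form surfaces unchanged.

nimubranupewexasa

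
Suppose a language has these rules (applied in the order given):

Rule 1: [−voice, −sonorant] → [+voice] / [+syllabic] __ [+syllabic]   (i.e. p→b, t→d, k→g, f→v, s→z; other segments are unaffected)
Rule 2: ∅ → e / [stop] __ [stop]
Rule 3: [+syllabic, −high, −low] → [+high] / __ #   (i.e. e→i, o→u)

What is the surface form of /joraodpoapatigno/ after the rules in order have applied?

joraodepoabadignu

Rule 1 (intervocalic voicing): /p/ is a voiceless obstruent between vowels /a/ and /a/, so it voices to [b]. /t/ is a voiceless obstruent between vowels /a/ and /i/, so it voices to [d]. /joraodpoapatigno/ → joraodpoabadigno.
Rule 2 (stop-cluster e-epenthesis): /d/ and /p/ form a stop–stop cluster, so [e] is inserted between them. /joraodpoabadigno/ → joraodepoabadigno.
Rule 3 (final vowel raising): /o/ is a mid vowel in word-final position, so it raises to [u]. /joraodepoabadigno/ → joraodepoabadignu.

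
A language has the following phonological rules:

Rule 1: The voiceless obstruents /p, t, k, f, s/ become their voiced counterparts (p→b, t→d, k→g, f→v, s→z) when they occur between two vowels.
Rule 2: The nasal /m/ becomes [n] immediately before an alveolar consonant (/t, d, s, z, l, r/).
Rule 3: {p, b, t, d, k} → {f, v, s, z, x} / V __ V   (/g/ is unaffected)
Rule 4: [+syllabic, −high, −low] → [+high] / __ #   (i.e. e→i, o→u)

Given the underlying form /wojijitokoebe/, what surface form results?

Rule 1 (intervocalic voicing): /t/ is a voiceless obstruent between vowels /i/ and /o/, so it voices to [d]. /k/ is a voiceless obstruent between vowels /o/ and /o/, so it voices to [g]. /wojijitokoebe/ → wojijidogoebe.
Rule 2 (nasal place assimilation): no segment meets the environment; /wojijidogoebe/ is unchanged.
Rule 3 (intervocalic spirantization): /d/ is a stop between vowels /i/ and /o/, so it spirantizes to the fricative [z]. /b/ is a stop between vowels /e/ and /e/, so it spirantizes to the fricative [v]. /wojijidogoebe/ → wojijizogoeve.
Rule 4 (final vowel raising): /e/ is a mid vowel in word-final position, so it raises to [i]. /wojijizogoeve/ → wojijizogoevi.

wojijizogoevi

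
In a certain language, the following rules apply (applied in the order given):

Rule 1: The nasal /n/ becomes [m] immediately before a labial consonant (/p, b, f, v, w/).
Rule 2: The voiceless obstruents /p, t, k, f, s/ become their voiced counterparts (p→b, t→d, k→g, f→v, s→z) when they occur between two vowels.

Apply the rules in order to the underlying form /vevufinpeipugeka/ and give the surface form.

vevuvimpeibugega

Rule 1 (nasal place assimilation): /n/ precedes the labial consonant /p/, so it assimilates in place to [m]. /vevufinpeipugeka/ → vevufimpeipugeka.
Rule 2 (intervocalic voicing): /f/ is a voiceless obstruent between vowels /u/ and /i/, so it voices to [v]. /p/ is a voiceless obstruent between vowels /i/ and /u/, so it voices to [b]. /k/ is a voiceless obstruent between vowels /e/ and /a/, so it voices to [g]. /vevufimpeipugeka/ → vevuvimpeibugega.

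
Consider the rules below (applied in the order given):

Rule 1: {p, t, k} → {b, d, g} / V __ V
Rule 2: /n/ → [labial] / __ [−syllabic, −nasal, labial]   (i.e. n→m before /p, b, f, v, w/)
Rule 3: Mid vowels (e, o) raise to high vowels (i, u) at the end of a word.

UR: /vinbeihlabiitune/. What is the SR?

Rule 1 (intervocalic voicing): /t/ is a voiceless stop between vowels /i/ and /u/, so it voices to [d]. /vinbeihlabiitune/ → vinbeihlabiidune.
Rule 2 (nasal place assimilation): /n/ precedes the labial consonant /b/, so it assimilates in place to [m]. /vinbeihlabiidune/ → vimbeihlabiidune.
Rule 3 (final vowel raising): /e/ is a mid vowel in word-final position, so it raises to [i]. /vimbeihlabiidune/ → vimbeihlabiiduni.

vimbeihlabiiduni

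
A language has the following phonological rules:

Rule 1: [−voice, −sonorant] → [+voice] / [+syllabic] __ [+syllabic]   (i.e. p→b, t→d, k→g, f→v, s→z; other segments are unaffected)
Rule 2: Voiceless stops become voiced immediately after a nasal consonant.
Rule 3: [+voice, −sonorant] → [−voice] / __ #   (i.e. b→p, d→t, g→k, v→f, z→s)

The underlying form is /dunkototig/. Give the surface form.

Rule 1 (intervocalic voicing): /t/ is a voiceless obstruent between vowels /o/ and /o/, so it voices to [d]. /t/ is a voiceless obstruent between vowels /o/ and /i/, so it voices to [d]. /dunkototig/ → dunkododig.
Rule 2 (post-nasal voicing): /k/ is a voiceless stop immediately after the nasal /n/, so it voices to [g]. /dunkododig/ → dungododig.
Rule 3 (final devoicing): /g/ is a voiced obstruent in word-final position, so it devoices to [k]. /dungododig/ → dungododik.

dungododik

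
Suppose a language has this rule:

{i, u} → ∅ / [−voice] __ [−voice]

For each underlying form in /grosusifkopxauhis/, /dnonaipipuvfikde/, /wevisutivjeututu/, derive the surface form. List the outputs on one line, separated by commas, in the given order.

/grosusifkopxauhis/: /u/ is a high vowel flanked by voiceless consonants /s/ and /s/, so it deletes. /i/ is a high vowel flanked by voiceless consonants /s/ and /f/, so it deletes. /i/ is a high vowel flanked by voiceless consonants /h/ and /s/, so it deletes. → [grossfkopxauhs].
/dnonaipipuvfikde/: /i/ is a high vowel flanked by voiceless consonants /p/ and /p/, so it deletes. /i/ is a high vowel flanked by voiceless consonants /f/ and /k/, so it deletes. → [dnonaippuvfkde].
/wevisutivjeututu/: /u/ is a high vowel flanked by voiceless consonants /s/ and /t/, so it deletes. /u/ is a high vowel flanked by voiceless consonants /t/ and /t/, so it deletes. → [wevistivjeuttu].

grossfkopxauhs, dnonaippuvfkde, wevistivjeuttu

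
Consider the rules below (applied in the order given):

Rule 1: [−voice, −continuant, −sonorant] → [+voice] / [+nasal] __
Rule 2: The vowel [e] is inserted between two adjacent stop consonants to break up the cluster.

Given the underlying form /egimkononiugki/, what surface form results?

egimgononiugeki

Rule 1 (post-nasal voicing): /k/ is a voiceless stop immediately after the nasal /m/, so it voices to [g]. /egimkononiugki/ → egimgononiugki.
Rule 2 (stop-cluster e-epenthesis): /g/ and /k/ form a stop–stop cluster, so [e] is inserted between them. /egimgononiugki/ → egimgononiugeki.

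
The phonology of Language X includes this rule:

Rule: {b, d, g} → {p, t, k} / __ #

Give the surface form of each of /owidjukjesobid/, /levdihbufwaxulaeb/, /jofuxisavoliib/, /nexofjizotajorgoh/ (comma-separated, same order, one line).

/owidjukjesobid/: /d/ is a voiced stop in word-final position, so it devoices to [t]. → [owidjukjesobit].
/levdihbufwaxulaeb/: /b/ is a voiced stop in word-final position, so it devoices to [p]. → [levdihbufwaxulaep].
/jofuxisavoliib/: /b/ is a voiced stop in word-final position, so it devoices to [p]. → [jofuxisavoliip].
/nexofjizotajorgoh/: the rule's environment is not met; surfaces unchanged as [nexofjizotajorgoh].

owidjukjesobit, levdihbufwaxulaep, jofuxisavoliip, nexofjizotajorgoh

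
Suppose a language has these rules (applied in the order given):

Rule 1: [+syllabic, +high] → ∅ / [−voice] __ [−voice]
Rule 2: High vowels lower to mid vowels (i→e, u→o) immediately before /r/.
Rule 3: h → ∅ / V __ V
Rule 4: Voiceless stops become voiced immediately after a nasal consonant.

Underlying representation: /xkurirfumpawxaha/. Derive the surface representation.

xkorerfumbawxaa

Rule 1 (high vowel syncope): no segment meets the environment; /xkurirfumpawxaha/ is unchanged.
Rule 2 (pre-rhotic lowering): /u/ is a high vowel immediately before /r/, so it lowers to [o]. /i/ is a high vowel immediately before /r/, so it lowers to [e]. /xkurirfumpawxaha/ → xkorerfumpawxaha.
Rule 3 (intervocalic h-deletion): /h/ occurs between vowels /a/ and /a/, so it deletes. /xkorerfumpawxaha/ → xkorerfumpawxaa.
Rule 4 (post-nasal voicing): /p/ is a voiceless stop immediately after the nasal /m/, so it voices to [b]. /xkorerfumpawxaa/ → xkorerfumbawxaa.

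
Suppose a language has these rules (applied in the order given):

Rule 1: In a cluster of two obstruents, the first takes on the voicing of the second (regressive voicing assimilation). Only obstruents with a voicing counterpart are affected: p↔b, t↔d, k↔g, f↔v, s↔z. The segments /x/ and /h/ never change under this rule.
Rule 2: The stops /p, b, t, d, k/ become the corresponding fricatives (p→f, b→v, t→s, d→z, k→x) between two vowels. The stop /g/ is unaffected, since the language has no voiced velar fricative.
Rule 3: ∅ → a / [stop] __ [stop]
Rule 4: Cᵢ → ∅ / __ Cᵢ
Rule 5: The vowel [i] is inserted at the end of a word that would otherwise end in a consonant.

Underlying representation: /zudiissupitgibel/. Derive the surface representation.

zuziisufidagiveli

Rule 1 (regressive voicing assimilation): /t/ precedes the voiced obstruent /g/, so it voices to [d] by assimilation. /zudiissupitgibel/ → zudiissupidgibel.
Rule 2 (intervocalic spirantization): /d/ is a stop between vowels /u/ and /i/, so it spirantizes to the fricative [z]. /p/ is a stop between vowels /u/ and /i/, so it spirantizes to the fricative [f]. /b/ is a stop between vowels /i/ and /e/, so it spirantizes to the fricative [v]. /zudiissupidgibel/ → zuziissufidgivel.
Rule 3 (stop-cluster a-epenthesis): /d/ and /g/ form a stop–stop cluster, so [a] is inserted between them. /zuziissufidgivel/ → zuziissufidagivel.
Rule 4 (degemination): /ss/ is a geminate; the first /s/ deletes. /zuziissufidagivel/ → zuziisufidagivel.
Rule 5 (final i-epenthesis): the form ends in the consonant /l/, so [i] is inserted word-finally. /zuziisufidagivel/ → zuziisufidagiveli.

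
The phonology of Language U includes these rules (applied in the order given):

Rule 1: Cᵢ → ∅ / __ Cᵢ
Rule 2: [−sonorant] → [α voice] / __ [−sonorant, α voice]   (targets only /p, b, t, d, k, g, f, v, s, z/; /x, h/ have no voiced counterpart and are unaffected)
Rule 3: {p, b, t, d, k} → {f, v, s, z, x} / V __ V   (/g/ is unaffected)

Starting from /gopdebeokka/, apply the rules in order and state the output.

Rule 1 (degemination): /kk/ is a geminate; the first /k/ deletes. /gopdebeokka/ → gopdebeoka.
Rule 2 (regressive voicing assimilation): /p/ precedes the voiced obstruent /d/, so it voices to [b] by assimilation. /gopdebeoka/ → gobdebeoka.
Rule 3 (intervocalic spirantization): /b/ is a stop between vowels /e/ and /e/, so it spirantizes to the fricative [v]. /k/ is a stop between vowels /o/ and /a/, so it spirantizes to the fricative [x]. /gobdebeoka/ → gobdeveoxa.

gobdeveoxa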